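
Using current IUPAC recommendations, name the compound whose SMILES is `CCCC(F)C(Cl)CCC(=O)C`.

5-chloro-6-fluorononan-2-one

The longest carbon chain that includes the carbonyl has 9 carbons, so the parent hydride is nonane.
The principal characteristic group is a ketone (C=O on an internal carbon), named with the suffix -one.
Number the chain so that numbering from this end puts the carbonyl group at C-2 rather than C-8.
That gives the carbonyl at C-2; a chloro group at C-5; a fluoro group at C-6.
Prefixes are listed alphabetically: chloro, fluoro.
The name is 5-chloro-6-fluorononan-2-one.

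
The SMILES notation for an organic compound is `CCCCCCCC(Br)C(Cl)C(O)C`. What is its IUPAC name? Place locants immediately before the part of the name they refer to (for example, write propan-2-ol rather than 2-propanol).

4-bromo-3-chloroundecan-2-ol

Counting along the main chain through the –OH group gives 11 carbons: the parent is undecane.
The highest-priority functional group is an alcohol (–OH), so the name ends in -ol.
Choose the numbering such that numbering from this end puts the hydroxyl group at C-2 rather than C-10.
That gives the hydroxyl at C-2; a bromo group at C-4; a chloro group at C-3.
The substituents are ordered alphabetically, ignoring any di-/tri- multipliers.
Putting it together: 4-bromo-3-chloroundecan-2-ol.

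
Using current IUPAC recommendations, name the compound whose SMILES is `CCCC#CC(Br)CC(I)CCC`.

6-bromo-8-iodoundec-4-yne

Counting along the main chain through the multiple bond gives 11 carbons: the parent is undecane.
The chain contains a C≡C triple bond, so the unsaturation ending is -yne.
The numbering direction is chosen so that numbering from this end puts the triple bond at C-4 rather than C-7.
With this numbering: the triple bond between C-4 and C-5; a bromo group at C-6; an iodo group at C-8.
The substituents are ordered alphabetically, ignoring any di-/tri- multipliers.
Putting it together: 6-bromo-8-iodoundec-4-yne.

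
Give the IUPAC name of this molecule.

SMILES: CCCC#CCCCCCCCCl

The longest carbon chain that includes the multiple bond has 12 carbons, so the parent hydride is dodecane.
There is one C≡C triple bond, indicated by the ending -yne.
Number the chain so that numbering from this end puts the triple bond at C-4 rather than C-8.
That gives the triple bond between C-4 and C-5; a chloro group at C-12.
Assembling the pieces gives 12-chlorododec-4-yne.

12-chlorododec-4-yne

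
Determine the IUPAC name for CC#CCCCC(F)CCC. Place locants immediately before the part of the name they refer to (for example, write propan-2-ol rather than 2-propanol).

7-fluorodec-2-yne

Counting along the main chain through the multiple bond gives 10 carbons: the parent is decane.
There is one C≡C triple bond, indicated by the ending -yne.
The numbering direction is chosen so that numbering from this end puts the triple bond at C-2 rather than C-8.
That gives the triple bond between C-2 and C-3; a fluoro group at C-7.
The name is 7-fluorodec-2-yne.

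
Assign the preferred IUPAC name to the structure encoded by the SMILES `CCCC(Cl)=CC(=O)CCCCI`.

The longest chain bearing the carbonyl and the multiple bond is 10 carbons long (decane).
The highest-priority functional group is a ketone (C=O on an internal carbon), so the name ends in -one.
The chain contains a C=C double bond, so the unsaturation ending is -ene.
The numbering direction is chosen so that numbering from this end puts the carbonyl group at C-5 rather than C-6.
That gives the carbonyl at C-5; the double bond between C-6 and C-7; a chloro group at C-7; an iodo group at C-1.
The substituents are ordered alphabetically, ignoring any di-/tri- multipliers.
The name is 7-chloro-1-iododec-6-en-5-one.

7-chloro-1-iododec-6-en-5-one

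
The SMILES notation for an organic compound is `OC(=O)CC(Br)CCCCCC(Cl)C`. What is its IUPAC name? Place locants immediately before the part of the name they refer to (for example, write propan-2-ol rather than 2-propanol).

3-bromo-9-chlorodecanoic acid

Counting along the main chain through the –COOH group gives 10 carbons: the parent is decane.
The principal characteristic group is a carboxylic acid (terminal –COOH), named with the suffix -oic acid.
Number the chain so that the carboxylic acid carbon is C-1 by definition.
With this numbering: a bromo group at C-3; a chloro group at C-9.
Prefixes are listed alphabetically: bromo, chloro.
Putting it together: 3-bromo-9-chlorodecanoic acid.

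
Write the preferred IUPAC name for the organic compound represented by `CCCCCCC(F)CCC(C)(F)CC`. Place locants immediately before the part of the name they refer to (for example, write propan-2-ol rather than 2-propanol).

The longest continuous carbon chain has 12 atoms, so the parent hydride is dodecane.
Choose the numbering such that the substituent locant set {3,3,6} is lower than {7,10,10} at the first point of difference.
That gives fluoro groups at C-3 and C-6; a methyl group at C-3.
Prefixes are listed alphabetically: fluoro, methyl.
Putting it together: 3,6-difluoro-3-methyldodecane.

3,6-difluoro-3-methyldodecane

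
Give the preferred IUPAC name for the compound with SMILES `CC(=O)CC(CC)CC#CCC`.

The longest carbon chain that includes the carbonyl and the multiple bond has 9 carbons, so the parent hydride is nonane.
A ketone (C=O on an internal carbon) is the principal characteristic group, giving the suffix -one.
A C≡C triple bond in the chain gives the infix -yne-.
Number the chain so that numbering from this end puts the carbonyl group at C-2 rather than C-8.
With this numbering: the carbonyl at C-2; the triple bond between C-6 and C-7; an ethyl group at C-4.
Putting it together: 4-ethylnon-6-yn-2-one.

4-ethylnon-6-yn-2-one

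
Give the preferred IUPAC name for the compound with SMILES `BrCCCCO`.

The longest chain bearing the –OH group is 4 carbons long (butane).
An alcohol (–OH) is the principal characteristic group, giving the suffix -ol.
Choose the numbering such that numbering from this end puts the hydroxyl group at C-1 rather than C-4.
This places the hydroxyl at C-1; a bromo group at C-4.
Assembling the pieces gives 4-bromobutan-1-ol.

4-bromobutan-1-ol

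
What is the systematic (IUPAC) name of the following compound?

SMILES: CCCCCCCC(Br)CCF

3-bromo-1-fluorodecane

The parent chain contains 10 carbons (decane).
The numbering direction is chosen so that the substituent locant set {1,3} is lower than {8,10} at the first point of difference.
That gives a bromo group at C-3; a fluoro group at C-1.
The substituents are ordered alphabetically, ignoring any di-/tri- multipliers.
The name is 3-bromo-1-fluorodecane.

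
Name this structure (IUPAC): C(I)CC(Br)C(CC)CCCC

3-bromo-4-ethyl-1-iodooctane

The longest continuous carbon chain has 8 atoms, so the parent hydride is octane.
Choose the numbering such that the substituent locant set {1,3,4} is lower than {5,6,8} at the first point of difference.
This places a bromo group at C-3; an ethyl group at C-4; an iodo group at C-1.
Prefixes are listed alphabetically: bromo, ethyl, iodo.
Putting it together: 3-bromo-4-ethyl-1-iodooctane.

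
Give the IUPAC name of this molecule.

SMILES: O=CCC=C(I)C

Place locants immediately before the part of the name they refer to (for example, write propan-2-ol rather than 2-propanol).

4-iodopent-3-enal

The longest carbon chain that includes the –CHO group and the multiple bond has 5 carbons, so the parent hydride is pentane.
The principal characteristic group is an aldehyde (terminal –CHO), named with the suffix -al.
A C=C double bond in the chain gives the infix -ene-.
Number the chain so that the aldehyde carbon is C-1 by definition.
That gives the double bond between C-3 and C-4; an iodo group at C-4.
The name is 4-iodopent-3-enal.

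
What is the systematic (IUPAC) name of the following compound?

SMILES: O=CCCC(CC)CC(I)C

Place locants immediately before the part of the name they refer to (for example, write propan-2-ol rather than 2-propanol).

4-ethyl-6-iodoheptanal

The longest carbon chain that includes the –CHO group has 7 carbons, so the parent hydride is heptane.
An aldehyde (terminal –CHO) is the principal characteristic group, giving the suffix -al.
Choose the numbering such that the aldehyde carbon is C-1 by definition.
That gives an ethyl group at C-4; an iodo group at C-6.
Prefixes are listed alphabetically: ethyl, iodo.
Putting it together: 4-ethyl-6-iodoheptanal.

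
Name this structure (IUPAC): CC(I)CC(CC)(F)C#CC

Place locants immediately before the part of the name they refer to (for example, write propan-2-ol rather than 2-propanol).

4-ethyl-4-fluoro-6-iodohept-2-yne

Counting along the main chain through the multiple bond gives 7 carbons: the parent is heptane.
A C≡C triple bond in the chain gives the infix -yne-.
Number the chain so that numbering from this end puts the triple bond at C-2 rather than C-5.
With this numbering: the triple bond between C-2 and C-3; an ethyl group at C-4; a fluoro group at C-4; an iodo group at C-6.
Substituent prefixes are cited in alphabetical order (multiplying prefixes like di-/tri- are ignored for ordering).
Assembling the pieces gives 4-ethyl-4-fluoro-6-iodohept-2-yne.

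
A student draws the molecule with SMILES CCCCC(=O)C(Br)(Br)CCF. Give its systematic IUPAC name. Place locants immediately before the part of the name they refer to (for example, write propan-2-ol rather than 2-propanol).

3,3-dibromo-1-fluorooctan-4-one

The longest carbon chain that includes the carbonyl has 8 carbons, so the parent hydride is octane.
The principal characteristic group is a ketone (C=O on an internal carbon), named with the suffix -one.
Number the chain so that numbering from this end puts the carbonyl group at C-4 rather than C-5.
With this numbering: the carbonyl at C-4; two bromo groups at C-3; a fluoro group at C-1.
The substituents are ordered alphabetically, ignoring any di-/tri- multipliers.
The name is 3,3-dibromo-1-fluorooctan-4-one.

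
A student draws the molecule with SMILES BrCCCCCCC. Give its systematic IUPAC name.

1-bromoheptane

The parent chain contains 7 carbons (heptane).
The numbering direction is chosen so that the substituent locant set {1} is lower than {7} at the first point of difference.
With this numbering: a bromo group at C-1.
Assembling the pieces gives 1-bromoheptane.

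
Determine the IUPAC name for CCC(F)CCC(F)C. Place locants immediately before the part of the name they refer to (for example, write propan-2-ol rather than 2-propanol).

2,5-difluoroheptane

The parent chain contains 7 carbons (heptane).
Choose the numbering such that the substituent locant set {2,5} is lower than {3,6} at the first point of difference.
This places fluoro groups at C-2 and C-5.
Assembling the pieces gives 2,5-difluoroheptane.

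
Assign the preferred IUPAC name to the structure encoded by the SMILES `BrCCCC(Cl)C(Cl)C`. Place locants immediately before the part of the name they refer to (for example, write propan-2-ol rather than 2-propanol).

1-bromo-4,5-dichlorohexane

The parent chain contains 6 carbons (hexane).
The numbering direction is chosen so that the substituent locant set {1,4,5} is lower than {2,3,6} at the first point of difference.
This places a bromo group at C-1; chloro groups at C-4 and C-5.
Prefixes are listed alphabetically: bromo, chloro.
Putting it together: 1-bromo-4,5-dichlorohexane.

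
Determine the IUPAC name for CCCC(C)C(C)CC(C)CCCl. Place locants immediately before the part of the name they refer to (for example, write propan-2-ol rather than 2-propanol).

The longest continuous carbon chain has 9 atoms, so the parent hydride is nonane.
Choose the numbering such that the substituent locant set {1,3,5,6} is lower than {4,5,7,9} at the first point of difference.
With this numbering: a chloro group at C-1; methyl groups at C-3 and C-5 and C-6.
Prefixes are listed alphabetically: chloro, methyl.
Assembling the pieces gives 1-chloro-3,5,6-trimethylnonane.

1-chloro-3,5,6-trimethylnonane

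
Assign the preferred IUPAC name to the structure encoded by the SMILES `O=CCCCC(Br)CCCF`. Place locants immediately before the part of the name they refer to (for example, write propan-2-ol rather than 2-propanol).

5-bromo-8-fluorooctanal

The longest chain bearing the –CHO group is 8 carbons long (octane).
An aldehyde (terminal –CHO) is the principal characteristic group, giving the suffix -al.
Choose the numbering such that the aldehyde carbon is C-1 by definition.
That gives a bromo group at C-5; a fluoro group at C-8.
Substituent prefixes are cited in alphabetical order (multiplying prefixes like di-/tri- are ignored for ordering).
Assembling the pieces gives 5-bromo-8-fluorooctanal.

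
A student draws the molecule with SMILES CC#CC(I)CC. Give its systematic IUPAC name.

4-iodohex-2-yne

The longest chain bearing the multiple bond is 6 carbons long (hexane).
The chain contains a C≡C triple bond, so the unsaturation ending is -yne.
Number the chain so that numbering from this end puts the triple bond at C-2 rather than C-4.
That gives the triple bond between C-2 and C-3; an iodo group at C-4.
Putting it together: 4-iodohex-2-yne.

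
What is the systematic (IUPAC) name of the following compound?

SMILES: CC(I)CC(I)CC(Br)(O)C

2-bromo-4,6-diiodoheptan-2-ol

The longest chain bearing the –OH group is 7 carbons long (heptane).
The highest-priority functional group is an alcohol (–OH), so the name ends in -ol.
The numbering direction is chosen so that numbering from this end puts the hydroxyl group at C-2 rather than C-6.
With this numbering: the hydroxyl at C-2; a bromo group at C-2; iodo groups at C-4 and C-6.
The substituents are ordered alphabetically, ignoring any di-/tri- multipliers.
The name is 2-bromo-4,6-diiodoheptan-2-ol.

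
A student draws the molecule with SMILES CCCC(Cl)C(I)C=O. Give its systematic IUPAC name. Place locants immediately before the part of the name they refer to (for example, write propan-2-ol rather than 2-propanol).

Counting along the main chain through the –CHO group gives 6 carbons: the parent is hexane.
The principal characteristic group is an aldehyde (terminal –CHO), named with the suffix -al.
Choose the numbering such that the aldehyde carbon is C-1 by definition.
This places a chloro group at C-3; an iodo group at C-2.
Prefixes are listed alphabetically: chloro, iodo.
Putting it together: 3-chloro-2-iodohexanal.

3-chloro-2-iodohexanal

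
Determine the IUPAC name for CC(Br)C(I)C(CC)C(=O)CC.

6-bromo-4-ethyl-5-iodoheptan-3-one

The longest chain bearing the carbonyl is 7 carbons long (heptane).
The principal characteristic group is a ketone (C=O on an internal carbon), named with the suffix -one.
Choose the numbering such that numbering from this end puts the carbonyl group at C-3 rather than C-5.
This places the carbonyl at C-3; a bromo group at C-6; an ethyl group at C-4; an iodo group at C-5.
Substituent prefixes are cited in alphabetical order (multiplying prefixes like di-/tri- are ignored for ordering).
The name is 6-bromo-4-ethyl-5-iodoheptan-3-one.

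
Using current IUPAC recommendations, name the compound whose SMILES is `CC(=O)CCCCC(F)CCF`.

The longest chain bearing the carbonyl is 9 carbons long (nonane).
A ketone (C=O on an internal carbon) is the principal characteristic group, giving the suffix -one.
The numbering direction is chosen so that numbering from this end puts the carbonyl group at C-2 rather than C-8.
With this numbering: the carbonyl at C-2; fluoro groups at C-7 and C-9.
Putting it together: 7,9-difluorononan-2-one.

7,9-difluorononan-2-one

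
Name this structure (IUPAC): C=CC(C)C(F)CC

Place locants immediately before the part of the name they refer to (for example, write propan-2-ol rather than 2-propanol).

4-fluoro-3-methylhex-1-ene

The longest carbon chain that includes the multiple bond has 6 carbons, so the parent hydride is hexane.
The chain contains a C=C double bond, so the unsaturation ending is -ene.
The numbering direction is chosen so that numbering from this end puts the double bond at C-1 rather than C-5.
This places the double bond between C-1 and C-2; a fluoro group at C-4; a methyl group at C-3.
Prefixes are listed alphabetically: fluoro, methyl.
Assembling the pieces gives 4-fluoro-3-methylhex-1-ene.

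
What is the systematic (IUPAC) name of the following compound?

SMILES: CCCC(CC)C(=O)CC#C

Counting along the main chain through the carbonyl and the multiple bond gives 8 carbons: the parent is octane.
A ketone (C=O on an internal carbon) is the principal characteristic group, giving the suffix -one.
A C≡C triple bond in the chain gives the infix -yne-.
Number the chain so that numbering from this end puts the carbonyl group at C-4 rather than C-5.
This places the carbonyl at C-4; the triple bond between C-1 and C-2; an ethyl group at C-5.
Putting it together: 5-ethyloct-1-yn-4-one.

5-ethyloct-1-yn-4-one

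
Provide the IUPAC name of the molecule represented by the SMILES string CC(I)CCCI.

1,4-diiodopentane

The longest carbon chain is 5 atoms: the parent is pentane.
Choose the numbering such that the substituent locant set {1,4} is lower than {2,5} at the first point of difference.
That gives iodo groups at C-1 and C-4.
The name is 1,4-diiodopentane.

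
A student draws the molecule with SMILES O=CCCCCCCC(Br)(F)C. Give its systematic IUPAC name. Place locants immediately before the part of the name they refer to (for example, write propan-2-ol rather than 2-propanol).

Counting along the main chain through the –CHO group gives 9 carbons: the parent is nonane.
An aldehyde (terminal –CHO) is the principal characteristic group, giving the suffix -al.
The numbering direction is chosen so that the aldehyde carbon is C-1 by definition.
That gives a bromo group at C-8; a fluoro group at C-8.
Prefixes are listed alphabetically: bromo, fluoro.
The name is 8-bromo-8-fluorononanal.

8-bromo-8-fluorononanal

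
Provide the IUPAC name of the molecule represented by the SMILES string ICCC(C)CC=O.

5-iodo-3-methylpentanal

Counting along the main chain through the –CHO group gives 5 carbons: the parent is pentane.
The principal characteristic group is an aldehyde (terminal –CHO), named with the suffix -al.
Choose the numbering such that the aldehyde carbon is C-1 by definition.
With this numbering: an iodo group at C-5; a methyl group at C-3.
Prefixes are listed alphabetically: iodo, methyl.
Putting it together: 5-iodo-3-methylpentanal.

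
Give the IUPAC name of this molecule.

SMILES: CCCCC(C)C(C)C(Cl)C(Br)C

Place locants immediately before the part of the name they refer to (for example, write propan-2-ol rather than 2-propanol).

2-bromo-3-chloro-4,5-dimethylnonane

The parent chain contains 9 carbons (nonane).
Number the chain so that the substituent locant set {2,3,4,5} is lower than {5,6,7,8} at the first point of difference.
This places a bromo group at C-2; a chloro group at C-3; methyl groups at C-4 and C-5.
Prefixes are listed alphabetically: bromo, chloro, methyl.
Putting it together: 2-bromo-3-chloro-4,5-dimethylnonane.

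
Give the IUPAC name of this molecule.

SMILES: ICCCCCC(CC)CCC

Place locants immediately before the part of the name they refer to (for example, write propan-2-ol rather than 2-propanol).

6-ethyl-1-iodononane

The longest carbon chain is 9 atoms: the parent is nonane.
Choose the numbering such that the substituent locant set {1,6} is lower than {4,9} at the first point of difference.
With this numbering: an ethyl group at C-6; an iodo group at C-1.
The substituents are ordered alphabetically, ignoring any di-/tri- multipliers.
Assembling the pieces gives 6-ethyl-1-iodononane.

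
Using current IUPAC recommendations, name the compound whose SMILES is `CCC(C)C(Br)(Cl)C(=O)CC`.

4-bromo-4-chloro-5-methylheptan-3-one

Counting along the main chain through the carbonyl gives 7 carbons: the parent is heptane.
The highest-priority functional group is a ketone (C=O on an internal carbon), so the name ends in -one.
Choose the numbering such that numbering from this end puts the carbonyl group at C-3 rather than C-5.
That gives the carbonyl at C-3; a bromo group at C-4; a chloro group at C-4; a methyl group at C-5.
The substituents are ordered alphabetically, ignoring any di-/tri- multipliers.
Assembling the pieces gives 4-bromo-4-chloro-5-methylheptan-3-one.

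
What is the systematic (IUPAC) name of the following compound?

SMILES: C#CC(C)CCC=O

The longest carbon chain that includes the –CHO group and the multiple bond has 6 carbons, so the parent hydride is hexane.
The principal characteristic group is an aldehyde (terminal –CHO), named with the suffix -al.
The chain contains a C≡C triple bond, so the unsaturation ending is -yne.
The numbering direction is chosen so that the aldehyde carbon is C-1 by definition.
That gives the triple bond between C-5 and C-6; a methyl group at C-4.
Putting it together: 4-methylhex-5-ynal.

4-methylhex-5-ynal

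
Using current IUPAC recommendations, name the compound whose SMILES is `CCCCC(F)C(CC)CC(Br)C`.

2-bromo-4-ethyl-5-fluorononane

The longest continuous carbon chain has 9 atoms, so the parent hydride is nonane.
The numbering direction is chosen so that the substituent locant set {2,4,5} is lower than {5,6,8} at the first point of difference.
With this numbering: a bromo group at C-2; an ethyl group at C-4; a fluoro group at C-5.
Substituent prefixes are cited in alphabetical order (multiplying prefixes like di-/tri- are ignored for ordering).
Assembling the pieces gives 2-bromo-4-ethyl-5-fluorononane.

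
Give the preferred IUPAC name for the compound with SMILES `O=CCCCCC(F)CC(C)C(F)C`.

6,9-difluoro-8-methyldecanal

The longest carbon chain that includes the –CHO group has 10 carbons, so the parent hydride is decane.
An aldehyde (terminal –CHO) is the principal characteristic group, giving the suffix -al.
Number the chain so that the aldehyde carbon is C-1 by definition.
This places fluoro groups at C-6 and C-9; a methyl group at C-8.
Substituent prefixes are cited in alphabetical order (multiplying prefixes like di-/tri- are ignored for ordering).
Assembling the pieces gives 6,9-difluoro-8-methyldecanal.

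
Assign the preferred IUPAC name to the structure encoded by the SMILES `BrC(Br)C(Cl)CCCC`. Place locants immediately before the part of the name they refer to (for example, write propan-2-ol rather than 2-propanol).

1,1-dibromo-2-chlorohexane

The parent chain contains 6 carbons (hexane).
The numbering direction is chosen so that the substituent locant set {1,1,2} is lower than {5,6,6} at the first point of difference.
With this numbering: two bromo groups at C-1; a chloro group at C-2.
The substituents are ordered alphabetically, ignoring any di-/tri- multipliers.
The name is 1,1-dibromo-2-chlorohexane.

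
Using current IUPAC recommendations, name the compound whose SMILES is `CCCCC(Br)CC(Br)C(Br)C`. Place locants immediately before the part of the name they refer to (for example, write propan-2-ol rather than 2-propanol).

2,3,5-tribromononane

The longest carbon chain is 9 atoms: the parent is nonane.
The numbering direction is chosen so that the substituent locant set {2,3,5} is lower than {5,7,8} at the first point of difference.
With this numbering: bromo groups at C-2 and C-3 and C-5.
The name is 2,3,5-tribromononane.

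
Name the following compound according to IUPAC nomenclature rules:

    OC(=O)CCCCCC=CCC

dec-7-enoic acid

The longest chain bearing the –COOH group and the multiple bond is 10 carbons long (decane).
The principal characteristic group is a carboxylic acid (terminal –COOH), named with the suffix -oic acid.
A C=C double bond in the chain gives the infix -ene-.
Number the chain so that the carboxylic acid carbon is C-1 by definition.
With this numbering: the double bond between C-7 and C-8.
The name is dec-7-enoic acid.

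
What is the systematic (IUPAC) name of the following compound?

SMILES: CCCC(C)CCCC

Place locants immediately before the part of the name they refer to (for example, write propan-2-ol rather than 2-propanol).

4-methyloctane

The parent chain contains 8 carbons (octane).
Number the chain so that the substituent locant set {4} is lower than {5} at the first point of difference.
With this numbering: a methyl group at C-4.
Putting it together: 4-methyloctane.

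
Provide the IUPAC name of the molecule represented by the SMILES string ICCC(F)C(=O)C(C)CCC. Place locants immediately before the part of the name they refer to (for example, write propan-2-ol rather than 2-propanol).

The longest carbon chain that includes the carbonyl has 8 carbons, so the parent hydride is octane.
The highest-priority functional group is a ketone (C=O on an internal carbon), so the name ends in -one.
The numbering direction is chosen so that numbering from this end puts the carbonyl group at C-4 rather than C-5.
This places the carbonyl at C-4; a fluoro group at C-3; an iodo group at C-1; a methyl group at C-5.
Substituent prefixes are cited in alphabetical order (multiplying prefixes like di-/tri- are ignored for ordering).
Putting it together: 3-fluoro-1-iodo-5-methyloctan-4-one.

3-fluoro-1-iodo-5-methyloctan-4-one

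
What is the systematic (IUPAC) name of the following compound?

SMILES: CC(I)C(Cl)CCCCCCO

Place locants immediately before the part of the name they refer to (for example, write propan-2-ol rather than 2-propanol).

7-chloro-8-iodononan-1-ol

Counting along the main chain through the –OH group gives 9 carbons: the parent is nonane.
The highest-priority functional group is an alcohol (–OH), so the name ends in -ol.
The numbering direction is chosen so that numbering from this end puts the hydroxyl group at C-1 rather than C-9.
With this numbering: the hydroxyl at C-1; a chloro group at C-7; an iodo group at C-8.
Prefixes are listed alphabetically: chloro, iodo.
The name is 7-chloro-8-iodononan-1-ol.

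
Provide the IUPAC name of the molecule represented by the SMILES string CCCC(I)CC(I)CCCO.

4,6-diiodononan-1-ol

The longest chain bearing the –OH group is 9 carbons long (nonane).
An alcohol (–OH) is the principal characteristic group, giving the suffix -ol.
The numbering direction is chosen so that numbering from this end puts the hydroxyl group at C-1 rather than C-9.
This places the hydroxyl at C-1; iodo groups at C-4 and C-6.
Putting it together: 4,6-diiodononan-1-ol.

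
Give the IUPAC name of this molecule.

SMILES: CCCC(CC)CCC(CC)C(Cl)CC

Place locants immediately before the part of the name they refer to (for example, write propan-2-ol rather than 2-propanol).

The parent chain contains 10 carbons (decane).
Number the chain so that the substituent locant set {3,4,7} is lower than {4,7,8} at the first point of difference.
This places a chloro group at C-3; ethyl groups at C-4 and C-7.
The substituents are ordered alphabetically, ignoring any di-/tri- multipliers.
Putting it together: 3-chloro-4,7-diethyldecane.

3-chloro-4,7-diethyldecane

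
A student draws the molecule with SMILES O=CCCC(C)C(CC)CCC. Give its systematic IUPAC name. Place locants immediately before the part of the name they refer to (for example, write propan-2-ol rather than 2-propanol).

The longest carbon chain that includes the –CHO group has 8 carbons, so the parent hydride is octane.
The highest-priority functional group is an aldehyde (terminal –CHO), so the name ends in -al.
Number the chain so that the aldehyde carbon is C-1 by definition.
That gives an ethyl group at C-5; a methyl group at C-4.
Prefixes are listed alphabetically: ethyl, methyl.
Putting it together: 5-ethyl-4-methyloctanal.

5-ethyl-4-methyloctanal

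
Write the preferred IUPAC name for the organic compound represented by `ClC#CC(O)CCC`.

Counting along the main chain through the –OH group and the multiple bond gives 6 carbons: the parent is hexane.
An alcohol (–OH) is the principal characteristic group, giving the suffix -ol.
A C≡C triple bond in the chain gives the infix -yne-.
Choose the numbering such that numbering from this end puts the hydroxyl group at C-3 rather than C-4.
This places the hydroxyl at C-3; the triple bond between C-1 and C-2; a chloro group at C-1.
Putting it together: 1-chlorohex-1-yn-3-ol.

1-chlorohex-1-yn-3-ol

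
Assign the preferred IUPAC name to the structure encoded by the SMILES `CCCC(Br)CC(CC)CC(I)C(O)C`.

7-bromo-5-ethyl-3-iododecan-2-ol

Counting along the main chain through the –OH group gives 10 carbons: the parent is decane.
An alcohol (–OH) is the principal characteristic group, giving the suffix -ol.
Choose the numbering such that numbering from this end puts the hydroxyl group at C-2 rather than C-9.
This places the hydroxyl at C-2; a bromo group at C-7; an ethyl group at C-5; an iodo group at C-3.
The substituents are ordered alphabetically, ignoring any di-/tri- multipliers.
Assembling the pieces gives 7-bromo-5-ethyl-3-iododecan-2-ol.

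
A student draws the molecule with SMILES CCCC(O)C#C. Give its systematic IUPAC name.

hex-1-yn-3-ol

Counting along the main chain through the –OH group and the multiple bond gives 6 carbons: the parent is hexane.
The principal characteristic group is an alcohol (–OH), named with the suffix -ol.
The chain contains a C≡C triple bond, so the unsaturation ending is -yne.
Number the chain so that numbering from this end puts the hydroxyl group at C-3 rather than C-4.
This places the hydroxyl at C-3; the triple bond between C-1 and C-2.
Assembling the pieces gives hex-1-yn-3-ol.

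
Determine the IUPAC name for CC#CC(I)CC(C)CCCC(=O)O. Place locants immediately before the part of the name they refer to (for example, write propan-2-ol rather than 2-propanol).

Counting along the main chain through the –COOH group and the multiple bond gives 10 carbons: the parent is decane.
A carboxylic acid (terminal –COOH) is the principal characteristic group, giving the suffix -oic acid.
A C≡C triple bond in the chain gives the infix -yne-.
Number the chain so that the carboxylic acid carbon is C-1 by definition.
With this numbering: the triple bond between C-8 and C-9; an iodo group at C-7; a methyl group at C-5.
The substituents are ordered alphabetically, ignoring any di-/tri- multipliers.
Assembling the pieces gives 7-iodo-5-methyldec-8-ynoic acid.

7-iodo-5-methyldec-8-ynoic acid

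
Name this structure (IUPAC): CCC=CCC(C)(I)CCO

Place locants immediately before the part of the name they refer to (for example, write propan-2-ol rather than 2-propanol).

3-iodo-3-methyloct-5-en-1-ol

The longest carbon chain that includes the –OH group and the multiple bond has 8 carbons, so the parent hydride is octane.
The principal characteristic group is an alcohol (–OH), named with the suffix -ol.
The chain contains a C=C double bond, so the unsaturation ending is -ene.
The numbering direction is chosen so that numbering from this end puts the hydroxyl group at C-1 rather than C-8.
That gives the hydroxyl at C-1; the double bond between C-5 and C-6; an iodo group at C-3; a methyl group at C-3.
Prefixes are listed alphabetically: iodo, methyl.
The name is 3-iodo-3-methyloct-5-en-1-ol.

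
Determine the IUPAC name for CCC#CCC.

hex-3-yne

Counting along the main chain through the multiple bond gives 6 carbons: the parent is hexane.
The chain contains a C≡C triple bond, so the unsaturation ending is -yne.
The molecule is symmetric, so either numbering direction gives the same locants.
That gives the triple bond between C-3 and C-4.
Putting it together: hex-3-yne.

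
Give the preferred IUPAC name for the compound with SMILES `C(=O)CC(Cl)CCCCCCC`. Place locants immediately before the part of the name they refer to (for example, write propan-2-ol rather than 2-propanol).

The longest chain bearing the –CHO group is 10 carbons long (decane).
The principal characteristic group is an aldehyde (terminal –CHO), named with the suffix -al.
The numbering direction is chosen so that the aldehyde carbon is C-1 by definition.
With this numbering: a chloro group at C-3.
The name is 3-chlorodecanal.

3-chlorodecanal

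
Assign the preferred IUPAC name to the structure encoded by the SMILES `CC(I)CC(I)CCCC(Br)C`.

The longest carbon chain is 9 atoms: the parent is nonane.
The numbering direction is chosen so that the substituent locant set {2,4,8} is lower than {2,6,8} at the first point of difference.
This places a bromo group at C-8; iodo groups at C-2 and C-4.
Substituent prefixes are cited in alphabetical order (multiplying prefixes like di-/tri- are ignored for ordering).
Assembling the pieces gives 8-bromo-2,4-diiodononane.

8-bromo-2,4-diiodononane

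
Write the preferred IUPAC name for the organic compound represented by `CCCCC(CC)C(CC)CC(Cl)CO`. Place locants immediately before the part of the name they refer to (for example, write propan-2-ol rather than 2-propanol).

2-chloro-4,5-diethylnonan-1-ol

The longest carbon chain that includes the –OH group has 9 carbons, so the parent hydride is nonane.
An alcohol (–OH) is the principal characteristic group, giving the suffix -ol.
Number the chain so that numbering from this end puts the hydroxyl group at C-1 rather than C-9.
With this numbering: the hydroxyl at C-1; a chloro group at C-2; ethyl groups at C-4 and C-5.
The substituents are ordered alphabetically, ignoring any di-/tri- multipliers.
Assembling the pieces gives 2-chloro-4,5-diethylnonan-1-ol.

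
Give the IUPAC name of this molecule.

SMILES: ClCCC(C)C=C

The longest carbon chain that includes the multiple bond has 5 carbons, so the parent hydride is pentane.
There is one C=C double bond, indicated by the ending -ene.
The numbering direction is chosen so that numbering from this end puts the double bond at C-1 rather than C-4.
This places the double bond between C-1 and C-2; a chloro group at C-5; a methyl group at C-3.
Prefixes are listed alphabetically: chloro, methyl.
Assembling the pieces gives 5-chloro-3-methylpent-1-ene.

5-chloro-3-methylpent-1-ene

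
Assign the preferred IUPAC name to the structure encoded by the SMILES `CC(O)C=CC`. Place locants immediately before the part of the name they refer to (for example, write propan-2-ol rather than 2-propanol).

pent-3-en-2-ol

The longest chain bearing the –OH group and the multiple bond is 5 carbons long (pentane).
The principal characteristic group is an alcohol (–OH), named with the suffix -ol.
The chain contains a C=C double bond, so the unsaturation ending is -ene.
Choose the numbering such that numbering from this end puts the hydroxyl group at C-2 rather than C-4.
With this numbering: the hydroxyl at C-2; the double bond between C-3 and C-4.
Putting it together: pent-3-en-2-ol.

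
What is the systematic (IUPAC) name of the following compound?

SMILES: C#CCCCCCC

oct-1-yne

The longest chain bearing the multiple bond is 8 carbons long (octane).
The chain contains a C≡C triple bond, so the unsaturation ending is -yne.
Choose the numbering such that numbering from this end puts the triple bond at C-1 rather than C-7.
That gives the triple bond between C-1 and C-2.
The name is oct-1-yne.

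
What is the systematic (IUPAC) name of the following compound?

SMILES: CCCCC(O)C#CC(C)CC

8-methyldec-6-yn-5-ol

Counting along the main chain through the –OH group and the multiple bond gives 10 carbons: the parent is decane.
The highest-priority functional group is an alcohol (–OH), so the name ends in -ol.
There is one C≡C triple bond, indicated by the ending -yne.
Choose the numbering such that numbering from this end puts the hydroxyl group at C-5 rather than C-6.
With this numbering: the hydroxyl at C-5; the triple bond between C-6 and C-7; a methyl group at C-8.
The name is 8-methyldec-6-yn-5-ol.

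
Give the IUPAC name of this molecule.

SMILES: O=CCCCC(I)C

Counting along the main chain through the –CHO group gives 6 carbons: the parent is hexane.
An aldehyde (terminal –CHO) is the principal characteristic group, giving the suffix -al.
Choose the numbering such that the aldehyde carbon is C-1 by definition.
This places an iodo group at C-5.
Assembling the pieces gives 5-iodohexanal.

5-iodohexanal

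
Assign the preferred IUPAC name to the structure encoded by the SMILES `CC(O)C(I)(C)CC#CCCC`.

Counting along the main chain through the –OH group and the multiple bond gives 9 carbons: the parent is nonane.
The highest-priority functional group is an alcohol (–OH), so the name ends in -ol.
A C≡C triple bond in the chain gives the infix -yne-.
The numbering direction is chosen so that numbering from this end puts the hydroxyl group at C-2 rather than C-8.
This places the hydroxyl at C-2; the triple bond between C-5 and C-6; an iodo group at C-3; a methyl group at C-3.
Substituent prefixes are cited in alphabetical order (multiplying prefixes like di-/tri- are ignored for ordering).
Putting it together: 3-iodo-3-methylnon-5-yn-2-ol.

3-iodo-3-methylnon-5-yn-2-ol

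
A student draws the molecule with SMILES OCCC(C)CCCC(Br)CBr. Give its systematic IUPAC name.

7,8-dibromo-3-methyloctan-1-ol

Counting along the main chain through the –OH group gives 8 carbons: the parent is octane.
The highest-priority functional group is an alcohol (–OH), so the name ends in -ol.
Choose the numbering such that numbering from this end puts the hydroxyl group at C-1 rather than C-8.
That gives the hydroxyl at C-1; bromo groups at C-7 and C-8; a methyl group at C-3.
Substituent prefixes are cited in alphabetical order (multiplying prefixes like di-/tri- are ignored for ordering).
The name is 7,8-dibromo-3-methyloctan-1-ol.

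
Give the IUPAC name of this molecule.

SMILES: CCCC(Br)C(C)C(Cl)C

The longest carbon chain is 7 atoms: the parent is heptane.
Number the chain so that the substituent locant set {2,3,4} is lower than {4,5,6} at the first point of difference.
That gives a bromo group at C-4; a chloro group at C-2; a methyl group at C-3.
Substituent prefixes are cited in alphabetical order (multiplying prefixes like di-/tri- are ignored for ordering).
Assembling the pieces gives 4-bromo-2-chloro-3-methylheptane.

4-bromo-2-chloro-3-methylheptane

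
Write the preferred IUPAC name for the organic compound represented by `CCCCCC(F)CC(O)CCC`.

Counting along the main chain through the –OH group gives 11 carbons: the parent is undecane.
An alcohol (–OH) is the principal characteristic group, giving the suffix -ol.
Number the chain so that numbering from this end puts the hydroxyl group at C-4 rather than C-8.
This places the hydroxyl at C-4; a fluoro group at C-6.
Putting it together: 6-fluoroundecan-4-ol.

6-fluoroundecan-4-ol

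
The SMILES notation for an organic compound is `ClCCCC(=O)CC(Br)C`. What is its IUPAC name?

The longest carbon chain that includes the carbonyl has 7 carbons, so the parent hydride is heptane.
The highest-priority functional group is a ketone (C=O on an internal carbon), so the name ends in -one.
Choose the numbering such that the substituent locant set {1,6} is lower than {2,7} at the first point of difference.
This places the carbonyl at C-4; a bromo group at C-6; a chloro group at C-1.
Prefixes are listed alphabetically: bromo, chloro.
The name is 6-bromo-1-chloroheptan-4-one.

6-bromo-1-chloroheptan-4-one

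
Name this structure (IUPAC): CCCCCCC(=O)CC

nonan-3-one

Counting along the main chain through the carbonyl gives 9 carbons: the parent is nonane.
A ketone (C=O on an internal carbon) is the principal characteristic group, giving the suffix -one.
The numbering direction is chosen so that numbering from this end puts the carbonyl group at C-3 rather than C-7.
That gives the carbonyl at C-3.
Assembling the pieces gives nonan-3-one.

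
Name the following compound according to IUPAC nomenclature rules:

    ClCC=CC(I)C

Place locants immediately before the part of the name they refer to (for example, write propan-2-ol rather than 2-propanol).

1-chloro-4-iodopent-2-ene

The longest chain bearing the multiple bond is 5 carbons long (pentane).
The chain contains a C=C double bond, so the unsaturation ending is -ene.
The numbering direction is chosen so that numbering from this end puts the double bond at C-2 rather than C-3.
That gives the double bond between C-2 and C-3; a chloro group at C-1; an iodo group at C-4.
The substituents are ordered alphabetically, ignoring any di-/tri- multipliers.
Putting it together: 1-chloro-4-iodopent-2-ene.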